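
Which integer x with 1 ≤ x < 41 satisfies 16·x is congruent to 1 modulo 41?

18

16·18 = 288 = 7·41 + 1, so 16⁻¹ ≡ 18 (mod 41).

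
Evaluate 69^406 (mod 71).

25

Successive squares of 69 mod 71: 69^1≡69, 69^2≡4, 69^4≡16, 69^8≡43, 69^16≡3, 69^32≡9, 69^64≡10, 69^128≡29, 69^256≡60.
406 = 2 + 4 + 16 + 128 + 256, so 69^406 ≡ 4·16·3·29·60 ≡ 25 (mod 71).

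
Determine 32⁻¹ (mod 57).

41

57 = 1·32 + 25
32 = 1·25 + 7
25 = 3·7 + 4
7 = 1·4 + 3
4 = 1·3 + 1
3 = 3·1 + 0
Back-substituting gives 32·41 ≡ 1 (mod 57).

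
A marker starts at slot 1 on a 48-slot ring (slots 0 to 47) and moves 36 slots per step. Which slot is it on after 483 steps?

13

483·36 = 17388.
17388 = 362·48 + 12, so 17388 mod 48 = 12.
(1 + 12) mod 48 = 13.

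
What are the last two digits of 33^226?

69

Successive squares of 33 mod 100: 33^1≡33, 33^2≡89, 33^4≡21, 33^8≡41, 33^16≡81, 33^32≡61, 33^64≡21, 33^128≡41.
Since 226 = 2 + 32 + 64 + 128 in binary, 33^226 ≡ 89·61·21·41 ≡ 69 (mod 100).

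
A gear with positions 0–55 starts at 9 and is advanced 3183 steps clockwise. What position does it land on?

0

3183 − 56·56 = 47, so 3183 ≡ 47 (mod 56).
(9 + 47) mod 56 = 0.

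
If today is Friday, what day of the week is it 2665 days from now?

Wednesday

2665 mod 7 = 5 (since 380·7 = 2660).
Friday + 5 days → Wednesday.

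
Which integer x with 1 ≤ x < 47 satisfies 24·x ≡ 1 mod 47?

47 = 1·24 + 23
24 = 1·23 + 1
23 = 23·1 + 0
Back-substituting gives 24·2 ≡ 1 (mod 47).

2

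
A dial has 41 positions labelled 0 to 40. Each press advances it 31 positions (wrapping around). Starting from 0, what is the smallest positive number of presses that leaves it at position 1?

4

31·4 = 124 = 3·41 + 1, so 31⁻¹ ≡ 4 (mod 41).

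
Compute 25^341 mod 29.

20

Square-and-reduce mod 29: 25^1≡25, 25^2≡16, 25^4≡24, 25^8≡25, 25^16≡16, 25^32≡24, 25^64≡25, 25^128≡16, 25^256≡24.
341 = 1 + 4 + 16 + 64 + 256, so 25^341 ≡ 25·24·16·25·24 ≡ 20 (mod 29).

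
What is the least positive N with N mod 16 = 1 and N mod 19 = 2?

97

Since 19·11 ≡ 1 (mod 16), take x = 2 + 19·((1−2)·11 mod 16) = 2 + 19·5 = 97.
Check: 97 mod 16 = 1, 97 mod 19 = 2.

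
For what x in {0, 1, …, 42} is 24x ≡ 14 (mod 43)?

40

The inverse of 24 mod 43 is 9 (since 24·9 = 216 ≡ 1).
So x ≡ 9·14 = 126 ≡ 40 (mod 43).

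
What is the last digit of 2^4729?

2

Powers of 2 mod 10 repeat with period 4: 2, 4, 8, 6.
4729 leaves remainder 1 on division by 4, so 2^4729 ends in 2.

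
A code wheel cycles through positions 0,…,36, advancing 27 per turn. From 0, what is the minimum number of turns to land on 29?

27⁻¹ ≡ 11 (mod 37) because 27·11 = 297 = 8·37 + 1.
So x ≡ 11·29 = 319 ≡ 23 (mod 37).
Check: 27·23 = 621 = 16·37 + 29.

23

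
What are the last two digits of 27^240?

01

By repeated squaring mod 100: 27^1≡27, 27^2≡29, 27^4≡41, 27^8≡81, 27^16≡61, 27^32≡21, 27^64≡41, 27^128≡81.
240 = 16 + 32 + 64 + 128, so 27^240 ≡ 61·21·41·81 ≡ 1 (mod 100).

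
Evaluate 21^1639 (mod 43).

Square-and-reduce mod 43: 21^1≡21, 21^2≡11, 21^4≡35, 21^8≡21, 21^16≡11, 21^32≡35, 21^64≡21, 21^128≡11, 21^256≡35, 21^512≡21, 21^1024≡11.
Since 1639 = 1 + 2 + 4 + 32 + 64 + 512 + 1024 in binary, 21^1639 ≡ 21·11·35·35·21·21·11 ≡ 21 (mod 43).

21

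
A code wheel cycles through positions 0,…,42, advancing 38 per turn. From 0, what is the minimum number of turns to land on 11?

15

The inverse of 38 mod 43 is 17 (since 38·17 = 646 ≡ 1).
So x ≡ 17·11 = 187 ≡ 15 (mod 43).
Check: 38·15 = 570 = 13·43 + 11.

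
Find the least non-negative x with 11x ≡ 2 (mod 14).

4

11⁻¹ ≡ 9 (mod 14) because 11·9 = 99 = 7·14 + 1.
So x ≡ 9·2 = 18 ≡ 4 (mod 14).
Check: 11·4 = 44 = 3·14 + 2.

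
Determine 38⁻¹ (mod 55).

38·42 = 1596 = 29·55 + 1, so 38⁻¹ ≡ 42 (mod 55).

42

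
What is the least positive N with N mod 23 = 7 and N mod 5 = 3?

x ≡ 3 (mod 5) gives x ∈ {3, 8, 13, 18, 23, 28, 33, 38, …}.
The first of these with x mod 23 = 7 is 53.

53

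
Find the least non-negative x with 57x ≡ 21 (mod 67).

57⁻¹ ≡ 20 (mod 67) because 57·20 = 1140 = 17·67 + 1.
So x ≡ 20·21 = 420 ≡ 18 (mod 67).

18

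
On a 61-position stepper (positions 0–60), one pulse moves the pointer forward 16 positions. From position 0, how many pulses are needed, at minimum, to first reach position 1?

16·42 = 672 = 11·61 + 1, so 16⁻¹ ≡ 42 (mod 61).

42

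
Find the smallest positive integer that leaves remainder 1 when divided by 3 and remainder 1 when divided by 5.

1

Since 5·2 ≡ 1 (mod 3), take x = 1 + 5·((1−1)·2 mod 3) = 1 + 5·0 = 1.
Check: 1 mod 3 = 1, 1 mod 5 = 1.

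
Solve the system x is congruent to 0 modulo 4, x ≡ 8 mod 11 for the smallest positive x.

8

x ≡ 0 (mod 4) gives x ∈ {0, 4, 8}.
The first of these with x mod 11 = 8 is 8.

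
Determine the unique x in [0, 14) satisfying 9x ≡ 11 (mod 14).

9

9⁻¹ ≡ 11 (mod 14) because 9·11 = 99 = 7·14 + 1.
So x ≡ 11·11 = 121 ≡ 9 (mod 14).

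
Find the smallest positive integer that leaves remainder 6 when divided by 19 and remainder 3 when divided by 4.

63

Since 4·5 ≡ 1 (mod 19), take x = 3 + 4·((6−3)·5 mod 19) = 3 + 4·15 = 63.
Check: 63 mod 19 = 6, 63 mod 4 = 3.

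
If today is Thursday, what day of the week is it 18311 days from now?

18311 mod 7 = 6 (since 2615·7 = 18305).
Thursday + 6 days → Wednesday.

Wednesday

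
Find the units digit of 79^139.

Last digits of 9^n: 9, 1 (period 2).
139 mod 2 = 1, so the last digit matches 9^1 = 9.

9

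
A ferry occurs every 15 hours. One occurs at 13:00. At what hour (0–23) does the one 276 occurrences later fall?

276·15 = 4140.
4140 mod 24 = 12 (since 172·24 = 4128).
(13 + 12) mod 24 = 1.

1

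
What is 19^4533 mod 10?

9

Powers of 9 mod 10 repeat with period 2: 9, 1.
4533 leaves remainder 1 on division by 2, so 19^4533 ends in 9.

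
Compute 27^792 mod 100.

By repeated squaring mod 100: 27^1≡27, 27^2≡29, 27^4≡41, 27^8≡81, 27^16≡61, 27^32≡21, 27^64≡41, 27^128≡81, 27^256≡61, 27^512≡21.
792 = 8 + 16 + 256 + 512, so 27^792 ≡ 81·61·61·21 ≡ 21 (mod 100).

21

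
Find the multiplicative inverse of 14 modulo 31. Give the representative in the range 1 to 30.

20

14·20 = 280 = 9·31 + 1, so 14⁻¹ ≡ 20 (mod 31).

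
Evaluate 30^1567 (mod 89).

Square-and-reduce mod 89: 30^1≡30, 30^2≡10, 30^4≡11, 30^8≡32, 30^16≡45, 30^32≡67, 30^64≡39, 30^128≡8, 30^256≡64, 30^512≡2, 30^1024≡4.
Since 1567 = 1 + 2 + 4 + 8 + 16 + 512 + 1024 in binary, 30^1567 ≡ 30·10·11·32·45·2·4 ≡ 6 (mod 89).

6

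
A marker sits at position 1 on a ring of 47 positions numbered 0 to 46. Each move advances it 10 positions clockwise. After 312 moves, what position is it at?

19

312·10 = 3120.
3120 = 66·47 + 18, so 3120 mod 47 = 18.
(1 + 18) mod 47 = 19.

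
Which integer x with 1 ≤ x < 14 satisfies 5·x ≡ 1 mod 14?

3

5·3 = 15 = 1·14 + 1, so 5⁻¹ ≡ 3 (mod 14).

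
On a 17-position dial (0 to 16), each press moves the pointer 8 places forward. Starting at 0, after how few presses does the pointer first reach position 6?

5

8⁻¹ ≡ 15 (mod 17) because 8·15 = 120 = 7·17 + 1.
So x ≡ 15·6 = 90 ≡ 5 (mod 17).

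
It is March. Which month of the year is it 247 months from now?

October

247 = 20·12 + 7, so 247 mod 12 = 7.
March + 7 months → October.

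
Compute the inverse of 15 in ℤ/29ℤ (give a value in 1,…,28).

29 = 1·15 + 14
15 = 1·14 + 1
14 = 14·1 + 0
Back-substituting gives 15·2 ≡ 1 (mod 29).

2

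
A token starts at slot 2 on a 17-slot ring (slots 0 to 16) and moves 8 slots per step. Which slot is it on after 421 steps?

4

421·8 = 3368.
Dividing 3368 by 17 gives quotient 198 and remainder 2.
(2 + 2) mod 17 = 4.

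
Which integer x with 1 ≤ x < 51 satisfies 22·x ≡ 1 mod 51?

51 = 2·22 + 7
22 = 3·7 + 1
7 = 7·1 + 0
Back-substituting gives 22·7 ≡ 1 (mod 51).

7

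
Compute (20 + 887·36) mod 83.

80

887·36 = 31932.
Dividing 31932 by 83 gives quotient 384 and remainder 60.
(20 + 60) mod 83 = 80.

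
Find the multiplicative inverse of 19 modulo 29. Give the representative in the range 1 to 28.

26

29 = 1·19 + 10
19 = 1·10 + 9
10 = 1·9 + 1
9 = 9·1 + 0
Back-substituting gives 19·26 ≡ 1 (mod 29).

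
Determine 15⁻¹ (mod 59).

59 = 3·15 + 14
15 = 1·14 + 1
14 = 14·1 + 0
Back-substituting gives 15·4 ≡ 1 (mod 59).

4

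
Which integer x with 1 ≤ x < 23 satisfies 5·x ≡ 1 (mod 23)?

14

23 = 4·5 + 3
5 = 1·3 + 2
3 = 1·2 + 1
2 = 2·1 + 0
Back-substituting gives 5·14 ≡ 1 (mod 23).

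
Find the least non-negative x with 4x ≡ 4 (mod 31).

The inverse of 4 mod 31 is 8 (since 4·8 = 32 ≡ 1).
So x ≡ 8·4 = 32 ≡ 1 (mod 31).

1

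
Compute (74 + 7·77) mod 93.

7·77 = 539.
Dividing 539 by 93 gives quotient 5 and remainder 74.
(74 + 74) mod 93 = 55.

55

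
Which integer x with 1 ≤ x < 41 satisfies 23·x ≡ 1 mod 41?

25

23·25 = 575 = 14·41 + 1, so 23⁻¹ ≡ 25 (mod 41).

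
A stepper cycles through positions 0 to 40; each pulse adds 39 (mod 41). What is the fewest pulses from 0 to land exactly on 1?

41 = 1·39 + 2
39 = 19·2 + 1
2 = 2·1 + 0
Back-substituting gives 39·20 ≡ 1 (mod 41).

20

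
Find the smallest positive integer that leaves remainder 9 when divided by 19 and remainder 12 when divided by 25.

237

x ≡ 9 (mod 19) gives x ∈ {9, 28, 47, 66, 85, 104, 123, 142, …}.
The first of these with x mod 25 = 12 is 237.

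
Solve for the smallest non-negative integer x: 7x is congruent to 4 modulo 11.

10

The inverse of 7 mod 11 is 8 (since 7·8 = 56 ≡ 1).
Multiplying both sides by 8: x ≡ 8·4 = 32 ≡ 10 (mod 11).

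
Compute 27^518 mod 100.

69

Successive squares of 27 mod 100: 27^1≡27, 27^2≡29, 27^4≡41, 27^8≡81, 27^16≡61, 27^32≡21, 27^64≡41, 27^128≡81, 27^256≡61, 27^512≡21.
Since 518 = 2 + 4 + 512 in binary, 27^518 ≡ 29·41·21 ≡ 69 (mod 100).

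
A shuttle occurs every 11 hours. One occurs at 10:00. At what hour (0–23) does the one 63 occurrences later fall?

7

63·11 = 693.
Dividing 693 by 24 gives quotient 28 and remainder 21.
(10 + 21) mod 24 = 7.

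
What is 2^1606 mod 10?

4

Powers of 2 mod 10 repeat with period 4: 2, 4, 8, 6.
1606 mod 4 = 2, so the last digit matches 2^2 = 4.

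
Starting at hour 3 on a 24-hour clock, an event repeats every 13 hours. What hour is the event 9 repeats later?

9·13 = 117.
117 mod 24 = 21 (since 4·24 = 96).
(3 + 21) mod 24 = 0.

0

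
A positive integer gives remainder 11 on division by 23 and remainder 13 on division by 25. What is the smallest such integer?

563

x ≡ 11 (mod 23) gives x ∈ {11, 34, 57, 80, 103, 126, 149, 172, …}.
The first of these with x mod 25 = 13 is 563.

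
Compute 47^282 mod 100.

Successive squares of 47 mod 100: 47^1≡47, 47^2≡9, 47^4≡81, 47^8≡61, 47^16≡21, 47^32≡41, 47^64≡81, 47^128≡61, 47^256≡21.
Since 282 = 2 + 8 + 16 + 256 in binary, 47^282 ≡ 9·61·21·21 ≡ 9 (mod 100).

9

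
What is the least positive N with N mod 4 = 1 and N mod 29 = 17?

Since 29·1 ≡ 1 (mod 4), take x = 17 + 29·((1−17)·1 mod 4) = 17 + 29·0 = 17.
Check: 17 mod 4 = 1, 17 mod 29 = 17.

17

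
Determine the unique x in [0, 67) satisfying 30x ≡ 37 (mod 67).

66

The inverse of 30 mod 67 is 38 (since 30·38 = 1140 ≡ 1).
So x ≡ 38·37 = 1406 ≡ 66 (mod 67).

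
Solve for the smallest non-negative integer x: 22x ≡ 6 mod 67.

49

22⁻¹ ≡ 64 (mod 67) because 22·64 = 1408 = 21·67 + 1.
So x ≡ 64·6 = 384 ≡ 49 (mod 67).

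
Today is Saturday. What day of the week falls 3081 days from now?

Sunday

Dividing 3081 by 7 gives quotient 440 and remainder 1.
Saturday + 1 day → Sunday.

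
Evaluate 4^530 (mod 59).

Successive squares of 4 mod 59: 4^1≡4, 4^2≡16, 4^4≡20, 4^8≡46, 4^16≡51, 4^32≡5, 4^64≡25, 4^128≡35, 4^256≡45, 4^512≡19.
Since 530 = 2 + 16 + 512 in binary, 4^530 ≡ 16·51·19 ≡ 46 (mod 59).

46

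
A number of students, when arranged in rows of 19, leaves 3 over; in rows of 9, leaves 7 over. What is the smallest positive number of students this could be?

x ≡ 7 (mod 9) gives x ∈ {7, 16, 25, 34, 43, 52, 61, 70, …}.
The first of these with x mod 19 = 3 is 79.

79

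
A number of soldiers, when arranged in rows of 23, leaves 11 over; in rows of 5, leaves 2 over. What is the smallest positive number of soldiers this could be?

57

Since 5·14 ≡ 1 (mod 23), take x = 2 + 5·((11−2)·14 mod 23) = 2 + 5·11 = 57.
Check: 57 mod 23 = 11, 57 mod 5 = 2.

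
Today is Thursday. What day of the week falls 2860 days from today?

2860 mod 7 = 4 (since 408·7 = 2856).
Thursday + 4 days → Monday.

Monday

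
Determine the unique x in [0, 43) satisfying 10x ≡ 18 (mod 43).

10⁻¹ ≡ 13 (mod 43) because 10·13 = 130 = 3·43 + 1.
Multiplying both sides by 13: x ≡ 13·18 = 234 ≡ 19 (mod 43).

19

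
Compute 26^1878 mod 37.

1

Square-and-reduce mod 37: 26^1≡26, 26^2≡10, 26^4≡26, 26^8≡10, 26^16≡26, 26^32≡10, 26^64≡26, 26^128≡10, 26^256≡26, 26^512≡10, 26^1024≡26.
1878 = 2 + 4 + 16 + 64 + 256 + 512 + 1024, so 26^1878 ≡ 10·26·26·26·26·10·26 ≡ 1 (mod 37).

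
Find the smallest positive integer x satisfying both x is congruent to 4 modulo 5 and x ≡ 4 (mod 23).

4

Since 23·2 ≡ 1 (mod 5), take x = 4 + 23·((4−4)·2 mod 5) = 4 + 23·0 = 4.
Check: 4 mod 5 = 4, 4 mod 23 = 4.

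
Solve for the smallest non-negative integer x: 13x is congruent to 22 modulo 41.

The inverse of 13 mod 41 is 19 (since 13·19 = 247 ≡ 1).
So x ≡ 19·22 = 418 ≡ 8 (mod 41).
Check: 13·8 = 104 = 2·41 + 22.

8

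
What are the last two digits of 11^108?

By repeated squaring mod 100: 11^1≡11, 11^2≡21, 11^4≡41, 11^8≡81, 11^16≡61, 11^32≡21, 11^64≡41.
Since 108 = 4 + 8 + 32 + 64 in binary, 11^108 ≡ 41·81·21·41 ≡ 81 (mod 100).

81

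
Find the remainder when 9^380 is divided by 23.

Successive squares of 9 mod 23: 9^1≡9, 9^2≡12, 9^4≡6, 9^8≡13, 9^16≡8, 9^32≡18, 9^64≡2, 9^128≡4, 9^256≡16.
380 = 4 + 8 + 16 + 32 + 64 + 256, so 9^380 ≡ 6·13·8·18·2·16 ≡ 3 (mod 23).

3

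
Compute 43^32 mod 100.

1

Square-and-reduce mod 100: 43^1≡43, 43^2≡49, 43^4≡1, 43^8≡1, 43^16≡1, 43^32≡1.
Since 32 = 32 in binary, 43^32 ≡ 1 ≡ 1 (mod 100).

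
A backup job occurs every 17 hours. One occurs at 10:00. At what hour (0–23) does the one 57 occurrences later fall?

19

57·17 = 969.
Dividing 969 by 24 gives quotient 40 and remainder 9.
(10 + 9) mod 24 = 19.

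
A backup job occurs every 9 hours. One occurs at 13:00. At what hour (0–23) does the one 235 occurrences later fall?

16

235·9 = 2115.
2115 − 88·24 = 3, so 2115 ≡ 3 (mod 24).
(13 + 3) mod 24 = 16.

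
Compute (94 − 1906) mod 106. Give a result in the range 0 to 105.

96

Dividing 1906 by 106 gives quotient 17 and remainder 104.
(94 − 104) mod 106 = 96.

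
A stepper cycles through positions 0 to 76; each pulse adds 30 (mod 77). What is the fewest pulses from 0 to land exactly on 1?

30·18 = 540 = 7·77 + 1, so 30⁻¹ ≡ 18 (mod 77).

18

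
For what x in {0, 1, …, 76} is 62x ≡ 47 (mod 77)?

The inverse of 62 mod 77 is 41 (since 62·41 = 2542 ≡ 1).
Multiplying both sides by 41: x ≡ 41·47 = 1927 ≡ 2 (mod 77).

2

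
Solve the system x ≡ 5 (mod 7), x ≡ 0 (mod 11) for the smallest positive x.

33

x ≡ 5 (mod 7) gives x ∈ {5, 12, 19, 26, 33}.
The first of these with x mod 11 = 0 is 33.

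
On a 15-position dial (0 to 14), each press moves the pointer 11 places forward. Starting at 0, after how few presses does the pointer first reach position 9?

9

The inverse of 11 mod 15 is 11 (since 11·11 = 121 ≡ 1).
So x ≡ 11·9 = 99 ≡ 9 (mod 15).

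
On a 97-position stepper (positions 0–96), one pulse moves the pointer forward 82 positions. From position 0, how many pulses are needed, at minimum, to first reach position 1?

84

82·84 = 6888 = 71·97 + 1, so 82⁻¹ ≡ 84 (mod 97).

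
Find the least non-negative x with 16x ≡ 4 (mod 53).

40

16⁻¹ ≡ 10 (mod 53) because 16·10 = 160 = 3·53 + 1.
Multiplying both sides by 10: x ≡ 10·4 = 40 ≡ 40 (mod 53).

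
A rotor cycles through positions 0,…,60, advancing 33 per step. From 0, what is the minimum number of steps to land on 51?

57

The inverse of 33 mod 61 is 37 (since 33·37 = 1221 ≡ 1).
So x ≡ 37·51 = 1887 ≡ 57 (mod 61).
Check: 33·57 = 1881 = 30·61 + 51.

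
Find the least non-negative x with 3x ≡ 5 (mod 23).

3⁻¹ ≡ 8 (mod 23) because 3·8 = 24 = 1·23 + 1.
So x ≡ 8·5 = 40 ≡ 17 (mod 23).

17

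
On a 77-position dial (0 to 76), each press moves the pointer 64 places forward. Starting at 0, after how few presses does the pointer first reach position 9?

64⁻¹ ≡ 71 (mod 77) because 64·71 = 4544 = 59·77 + 1.
Multiplying both sides by 71: x ≡ 71·9 = 639 ≡ 23 (mod 77).
Check: 64·23 = 1472 = 19·77 + 9.

23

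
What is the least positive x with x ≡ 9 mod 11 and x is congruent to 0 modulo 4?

20

Since 4·3 ≡ 1 (mod 11), take x = 0 + 4·((9−0)·3 mod 11) = 0 + 4·5 = 20.
Check: 20 mod 11 = 9, 20 mod 4 = 0.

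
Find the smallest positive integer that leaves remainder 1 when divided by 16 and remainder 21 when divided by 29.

369

x ≡ 1 (mod 16) gives x ∈ {1, 17, 33, 49, 65, 81, 97, 113, …}.
The first of these with x mod 29 = 21 is 369.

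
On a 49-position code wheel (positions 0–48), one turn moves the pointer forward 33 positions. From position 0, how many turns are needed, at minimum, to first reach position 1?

49 = 1·33 + 16
33 = 2·16 + 1
16 = 16·1 + 0
Back-substituting gives 33·3 ≡ 1 (mod 49).

3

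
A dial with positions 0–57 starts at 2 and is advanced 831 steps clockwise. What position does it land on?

21

Dividing 831 by 58 gives quotient 14 and remainder 19.
(2 + 19) mod 58 = 21.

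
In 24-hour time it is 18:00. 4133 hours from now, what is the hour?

Dividing 4133 by 24 gives quotient 172 and remainder 5.
(18 + 5) mod 24 = 23.

23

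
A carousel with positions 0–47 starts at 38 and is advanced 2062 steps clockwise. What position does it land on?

36

Dividing 2062 by 48 gives quotient 42 and remainder 46.
(38 + 46) mod 48 = 36.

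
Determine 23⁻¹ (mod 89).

31

23·31 = 713 = 8·89 + 1, so 23⁻¹ ≡ 31 (mod 89).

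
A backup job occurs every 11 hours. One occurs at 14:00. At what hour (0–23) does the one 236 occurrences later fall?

18

236·11 = 2596.
2596 − 108·24 = 4, so 2596 ≡ 4 (mod 24).
(14 + 4) mod 24 = 18.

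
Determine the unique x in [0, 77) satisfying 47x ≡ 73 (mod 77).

72

The inverse of 47 mod 77 is 59 (since 47·59 = 2773 ≡ 1).
Multiplying both sides by 59: x ≡ 59·73 = 4307 ≡ 72 (mod 77).
Check: 47·72 = 3384 = 43·77 + 73.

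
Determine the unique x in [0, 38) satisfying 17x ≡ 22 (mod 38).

17⁻¹ ≡ 9 (mod 38) because 17·9 = 153 = 4·38 + 1.
Multiplying both sides by 9: x ≡ 9·22 = 198 ≡ 8 (mod 38).

8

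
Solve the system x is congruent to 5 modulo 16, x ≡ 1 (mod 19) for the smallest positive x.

x ≡ 5 (mod 16) gives x ∈ {5, 21, 37, 53, 69, 85, 101, 117, …}.
The first of these with x mod 19 = 1 is 229.

229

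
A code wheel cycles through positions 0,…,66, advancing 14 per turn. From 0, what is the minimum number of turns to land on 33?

55

The inverse of 14 mod 67 is 24 (since 14·24 = 336 ≡ 1).
Multiplying both sides by 24: x ≡ 24·33 = 792 ≡ 55 (mod 67).
Check: 14·55 = 770 = 11·67 + 33.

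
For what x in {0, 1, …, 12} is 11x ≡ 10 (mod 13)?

11⁻¹ ≡ 6 (mod 13) because 11·6 = 66 = 5·13 + 1.
Multiplying both sides by 6: x ≡ 6·10 = 60 ≡ 8 (mod 13).

8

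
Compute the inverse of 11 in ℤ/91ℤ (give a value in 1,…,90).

91 = 8·11 + 3
11 = 3·3 + 2
3 = 1·2 + 1
2 = 2·1 + 0
Back-substituting gives 11·58 ≡ 1 (mod 91).

58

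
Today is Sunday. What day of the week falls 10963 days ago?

Saturday

10963 mod 7 = 1 (since 1566·7 = 10962).
Sunday − 1 day → Saturday.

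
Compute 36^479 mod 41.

8

Successive squares of 36 mod 41: 36^1≡36, 36^2≡25, 36^4≡10, 36^8≡18, 36^16≡37, 36^32≡16, 36^64≡10, 36^128≡18, 36^256≡37.
479 = 1 + 2 + 4 + 8 + 16 + 64 + 128 + 256, so 36^479 ≡ 36·25·10·18·37·10·18·37 ≡ 8 (mod 41).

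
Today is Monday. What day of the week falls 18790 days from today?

Dividing 18790 by 7 gives quotient 2684 and remainder 2.
Monday + 2 days → Wednesday.

Wednesday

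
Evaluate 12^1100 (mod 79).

22

Square-and-reduce mod 79: 12^1≡12, 12^2≡65, 12^4≡38, 12^8≡22, 12^16≡10, 12^32≡21, 12^64≡46, 12^128≡62, 12^256≡52, 12^512≡18, 12^1024≡8.
Since 1100 = 4 + 8 + 64 + 1024 in binary, 12^1100 ≡ 38·22·46·8 ≡ 22 (mod 79).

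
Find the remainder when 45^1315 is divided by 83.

74

Square-and-reduce mod 83: 45^1≡45, 45^2≡33, 45^4≡10, 45^8≡17, 45^16≡40, 45^32≡23, 45^64≡31, 45^128≡48, 45^256≡63, 45^512≡68, 45^1024≡59.
1315 = 1 + 2 + 32 + 256 + 1024, so 45^1315 ≡ 45·33·23·63·59 ≡ 74 (mod 83).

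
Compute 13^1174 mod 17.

By repeated squaring mod 17: 13^1≡13, 13^2≡16, 13^4≡1, 13^8≡1, 13^16≡1, 13^32≡1, 13^64≡1, 13^128≡1, 13^256≡1, 13^512≡1, 13^1024≡1.
1174 = 2 + 4 + 16 + 128 + 1024, so 13^1174 ≡ 16·1·1·1·1 ≡ 16 (mod 17).

16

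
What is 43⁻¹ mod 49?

49 = 1·43 + 6
43 = 7·6 + 1
6 = 6·1 + 0
Back-substituting gives 43·8 ≡ 1 (mod 49).

8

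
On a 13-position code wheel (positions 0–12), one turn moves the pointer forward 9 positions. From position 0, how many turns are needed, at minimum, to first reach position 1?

13 = 1·9 + 4
9 = 2·4 + 1
4 = 4·1 + 0
Back-substituting gives 9·3 ≡ 1 (mod 13).

3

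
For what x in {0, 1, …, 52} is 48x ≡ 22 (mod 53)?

38

48⁻¹ ≡ 21 (mod 53) because 48·21 = 1008 = 19·53 + 1.
Multiplying both sides by 21: x ≡ 21·22 = 462 ≡ 38 (mod 53).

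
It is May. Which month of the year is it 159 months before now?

February

Dividing 159 by 12 gives quotient 13 and remainder 3.
May − 3 months → February.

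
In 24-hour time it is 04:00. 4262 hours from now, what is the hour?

4262 mod 24 = 14 (since 177·24 = 4248).
(4 + 14) mod 24 = 18.

18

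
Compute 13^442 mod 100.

Square-and-reduce mod 100: 13^1≡13, 13^2≡69, 13^4≡61, 13^8≡21, 13^16≡41, 13^32≡81, 13^64≡61, 13^128≡21, 13^256≡41.
Since 442 = 2 + 8 + 16 + 32 + 128 + 256 in binary, 13^442 ≡ 69·21·41·81·21·41 ≡ 69 (mod 100).

69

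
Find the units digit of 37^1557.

Powers of 7 mod 10 repeat with period 4: 7, 9, 3, 1.
1557 leaves remainder 1 on division by 4, so 37^1557 ends in 7.

7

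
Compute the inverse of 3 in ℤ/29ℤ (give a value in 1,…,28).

10

3·10 = 30 = 1·29 + 1, so 3⁻¹ ≡ 10 (mod 29).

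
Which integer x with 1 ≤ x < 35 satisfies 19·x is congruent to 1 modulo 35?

19·24 = 456 = 13·35 + 1, so 19⁻¹ ≡ 24 (mod 35).

24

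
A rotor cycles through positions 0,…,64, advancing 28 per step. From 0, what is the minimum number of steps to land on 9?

63

The inverse of 28 mod 65 is 7 (since 28·7 = 196 ≡ 1).
So x ≡ 7·9 = 63 ≡ 63 (mod 65).
Check: 28·63 = 1764 = 27·65 + 9.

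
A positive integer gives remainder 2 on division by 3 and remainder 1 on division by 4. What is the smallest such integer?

5

x ≡ 2 (mod 3) gives x ∈ {2, 5}.
The first of these with x mod 4 = 1 is 5.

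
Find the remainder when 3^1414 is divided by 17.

15

Successive squares of 3 mod 17: 3^1≡3, 3^2≡9, 3^4≡13, 3^8≡16, 3^16≡1, 3^32≡1, 3^64≡1, 3^128≡1, 3^256≡1, 3^512≡1, 3^1024≡1.
Since 1414 = 2 + 4 + 128 + 256 + 1024 in binary, 3^1414 ≡ 9·13·1·1·1 ≡ 15 (mod 17).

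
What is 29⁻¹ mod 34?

29·27 = 783 = 23·34 + 1, so 29⁻¹ ≡ 27 (mod 34).

27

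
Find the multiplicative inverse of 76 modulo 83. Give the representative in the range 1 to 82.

76·71 = 5396 = 65·83 + 1, so 76⁻¹ ≡ 71 (mod 83).

71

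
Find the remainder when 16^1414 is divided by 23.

Successive squares of 16 mod 23: 16^1≡16, 16^2≡3, 16^4≡9, 16^8≡12, 16^16≡6, 16^32≡13, 16^64≡8, 16^128≡18, 16^256≡2, 16^512≡4, 16^1024≡16.
Since 1414 = 2 + 4 + 128 + 256 + 1024 in binary, 16^1414 ≡ 3·9·18·2·16 ≡ 4 (mod 23).

4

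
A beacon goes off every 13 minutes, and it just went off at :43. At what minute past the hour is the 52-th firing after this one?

52·13 = 676.
Dividing 676 by 60 gives quotient 11 and remainder 16.
(43 + 16) mod 60 = 59.

59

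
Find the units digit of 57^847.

3

The units digit of 57^n cycles with period 4: 7, 9, 3, 1, …
847 mod 4 = 3, so the last digit matches 7^3 = 3.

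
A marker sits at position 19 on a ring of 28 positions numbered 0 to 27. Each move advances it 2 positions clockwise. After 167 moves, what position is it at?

17

167·2 = 334.
Dividing 334 by 28 gives quotient 11 and remainder 26.
(19 + 26) mod 28 = 17.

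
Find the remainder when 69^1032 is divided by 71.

6

Successive squares of 69 mod 71: 69^1≡69, 69^2≡4, 69^4≡16, 69^8≡43, 69^16≡3, 69^32≡9, 69^64≡10, 69^128≡29, 69^256≡60, 69^512≡50, 69^1024≡15.
Since 1032 = 8 + 1024 in binary, 69^1032 ≡ 43·15 ≡ 6 (mod 71).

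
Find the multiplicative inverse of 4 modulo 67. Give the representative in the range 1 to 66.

67 = 16·4 + 3
4 = 1·3 + 1
3 = 3·1 + 0
Back-substituting gives 4·17 ≡ 1 (mod 67).

17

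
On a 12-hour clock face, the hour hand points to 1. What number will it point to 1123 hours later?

Dividing 1123 by 12 gives quotient 93 and remainder 7.
1 + 7 → 8 on a 12-hour dial.

8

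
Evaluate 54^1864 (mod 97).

Square-and-reduce mod 97: 54^1≡54, 54^2≡6, 54^4≡36, 54^8≡35, 54^16≡61, 54^32≡35, 54^64≡61, 54^128≡35, 54^256≡61, 54^512≡35, 54^1024≡61.
Since 1864 = 8 + 64 + 256 + 512 + 1024 in binary, 54^1864 ≡ 35·61·61·35·61 ≡ 61 (mod 97).

61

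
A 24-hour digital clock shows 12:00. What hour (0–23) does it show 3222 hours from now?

3222 − 134·24 = 6, so 3222 ≡ 6 (mod 24).
(12 + 6) mod 24 = 18.

18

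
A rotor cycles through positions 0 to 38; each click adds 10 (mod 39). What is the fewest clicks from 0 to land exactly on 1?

39 = 3·10 + 9
10 = 1·9 + 1
9 = 9·1 + 0
Back-substituting gives 10·4 ≡ 1 (mod 39).

4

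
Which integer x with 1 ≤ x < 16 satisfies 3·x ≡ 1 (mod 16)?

11

16 = 5·3 + 1
3 = 3·1 + 0
Back-substituting gives 3·11 ≡ 1 (mod 16).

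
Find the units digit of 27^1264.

1

The units digit of 27^n cycles with period 4: 7, 9, 3, 1, …
1264 leaves remainder 0 on division by 4, so 27^1264 ends in 1.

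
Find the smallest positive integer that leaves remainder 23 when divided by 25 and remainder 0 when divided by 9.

198

x ≡ 0 (mod 9) gives x ∈ {0, 9, 18, 27, 36, 45, 54, 63, …}.
The first of these with x mod 25 = 23 is 198.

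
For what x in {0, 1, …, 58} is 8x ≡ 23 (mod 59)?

The inverse of 8 mod 59 is 37 (since 8·37 = 296 ≡ 1).
Multiplying both sides by 37: x ≡ 37·23 = 851 ≡ 25 (mod 59).

25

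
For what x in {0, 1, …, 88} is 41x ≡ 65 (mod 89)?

45

The inverse of 41 mod 89 is 76 (since 41·76 = 3116 ≡ 1).
So x ≡ 76·65 = 4940 ≡ 45 (mod 89).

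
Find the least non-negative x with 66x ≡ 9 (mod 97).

66⁻¹ ≡ 25 (mod 97) because 66·25 = 1650 = 17·97 + 1.
So x ≡ 25·9 = 225 ≡ 31 (mod 97).

31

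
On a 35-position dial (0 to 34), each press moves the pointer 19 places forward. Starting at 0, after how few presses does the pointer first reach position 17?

19⁻¹ ≡ 24 (mod 35) because 19·24 = 456 = 13·35 + 1.
Multiplying both sides by 24: x ≡ 24·17 = 408 ≡ 23 (mod 35).

23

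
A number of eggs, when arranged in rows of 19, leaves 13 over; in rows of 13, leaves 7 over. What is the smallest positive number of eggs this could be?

x ≡ 7 (mod 13) gives x ∈ {7, 20, 33, 46, 59, 72, 85, 98, …}.
The first of these with x mod 19 = 13 is 241.

241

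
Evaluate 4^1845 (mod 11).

Square-and-reduce mod 11: 4^1≡4, 4^2≡5, 4^4≡3, 4^8≡9, 4^16≡4, 4^32≡5, 4^64≡3, 4^128≡9, 4^256≡4, 4^512≡5, 4^1024≡3.
1845 = 1 + 4 + 16 + 32 + 256 + 512 + 1024, so 4^1845 ≡ 4·3·4·5·4·5·3 ≡ 1 (mod 11).

1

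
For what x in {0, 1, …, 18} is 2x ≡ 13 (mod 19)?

The inverse of 2 mod 19 is 10 (since 2·10 = 20 ≡ 1).
Multiplying both sides by 10: x ≡ 10·13 = 130 ≡ 16 (mod 19).

16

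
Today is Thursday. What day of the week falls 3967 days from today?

Tuesday

Dividing 3967 by 7 gives quotient 566 and remainder 5.
Thursday + 5 days → Tuesday.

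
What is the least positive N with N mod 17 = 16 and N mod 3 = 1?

x ≡ 1 (mod 3) gives x ∈ {1, 4, 7, 10, 13, 16}.
The first of these with x mod 17 = 16 is 16.

16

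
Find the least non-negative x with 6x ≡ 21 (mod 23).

15

The inverse of 6 mod 23 is 4 (since 6·4 = 24 ≡ 1).
Multiplying both sides by 4: x ≡ 4·21 = 84 ≡ 15 (mod 23).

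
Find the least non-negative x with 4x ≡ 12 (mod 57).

4⁻¹ ≡ 43 (mod 57) because 4·43 = 172 = 3·57 + 1.
So x ≡ 43·12 = 516 ≡ 3 (mod 57).

3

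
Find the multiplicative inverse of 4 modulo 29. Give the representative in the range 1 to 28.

4·22 = 88 = 3·29 + 1, so 4⁻¹ ≡ 22 (mod 29).

22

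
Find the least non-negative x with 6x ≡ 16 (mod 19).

9

The inverse of 6 mod 19 is 16 (since 6·16 = 96 ≡ 1).
Multiplying both sides by 16: x ≡ 16·16 = 256 ≡ 9 (mod 19).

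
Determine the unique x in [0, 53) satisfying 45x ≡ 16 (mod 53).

The inverse of 45 mod 53 is 33 (since 45·33 = 1485 ≡ 1).
So x ≡ 33·16 = 528 ≡ 51 (mod 53).
Check: 45·51 = 2295 = 43·53 + 16.

51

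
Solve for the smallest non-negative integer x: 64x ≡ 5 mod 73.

40

The inverse of 64 mod 73 is 8 (since 64·8 = 512 ≡ 1).
So x ≡ 8·5 = 40 ≡ 40 (mod 73).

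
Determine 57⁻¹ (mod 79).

61

79 = 1·57 + 22
57 = 2·22 + 13
22 = 1·13 + 9
13 = 1·9 + 4
9 = 2·4 + 1
4 = 4·1 + 0
Back-substituting gives 57·61 ≡ 1 (mod 79).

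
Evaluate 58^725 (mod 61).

1

Square-and-reduce mod 61: 58^1≡58, 58^2≡9, 58^4≡20, 58^8≡34, 58^16≡58, 58^32≡9, 58^64≡20, 58^128≡34, 58^256≡58, 58^512≡9.
725 = 1 + 4 + 16 + 64 + 128 + 512, so 58^725 ≡ 58·20·58·20·34·9 ≡ 1 (mod 61).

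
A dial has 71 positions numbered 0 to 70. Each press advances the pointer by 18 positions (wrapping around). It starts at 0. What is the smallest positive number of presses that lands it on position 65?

47

18⁻¹ ≡ 4 (mod 71) because 18·4 = 72 = 1·71 + 1.
Multiplying both sides by 4: x ≡ 4·65 = 260 ≡ 47 (mod 71).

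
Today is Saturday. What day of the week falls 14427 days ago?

14427 mod 7 = 0 (since 2061·7 = 14427).
Saturday − 0 days → Saturday.

Saturday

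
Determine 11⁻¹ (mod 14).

14 = 1·11 + 3
11 = 3·3 + 2
3 = 1·2 + 1
2 = 2·1 + 0
Back-substituting gives 11·9 ≡ 1 (mod 14).

9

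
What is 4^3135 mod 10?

Powers of 4 mod 10 repeat with period 2: 4, 6.
3135 leaves remainder 1 on division by 2, so 4^3135 ends in 4.

4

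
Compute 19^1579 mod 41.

By repeated squaring mod 41: 19^1≡19, 19^2≡33, 19^4≡23, 19^8≡37, 19^16≡16, 19^32≡10, 19^64≡18, 19^128≡37, 19^256≡16, 19^512≡10, 19^1024≡18.
Since 1579 = 1 + 2 + 8 + 32 + 512 + 1024 in binary, 19^1579 ≡ 19·33·37·10·10·18 ≡ 28 (mod 41).

28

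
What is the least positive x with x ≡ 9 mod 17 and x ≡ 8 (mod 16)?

x ≡ 8 (mod 16) gives x ∈ {8, 24, 40, 56, 72, 88, 104, 120, …}.
The first of these with x mod 17 = 9 is 264.

264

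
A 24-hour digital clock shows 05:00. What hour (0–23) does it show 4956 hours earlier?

17

4956 − 206·24 = 12, so 4956 ≡ 12 (mod 24).
(5 − 12) mod 24 = 17.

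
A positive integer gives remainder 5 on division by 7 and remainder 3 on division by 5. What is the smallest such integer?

x ≡ 3 (mod 5) gives x ∈ {3, 8, 13, 18, 23, 28, 33}.
The first of these with x mod 7 = 5 is 33.

33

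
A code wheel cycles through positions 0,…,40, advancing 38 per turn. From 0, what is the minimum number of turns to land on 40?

14

The inverse of 38 mod 41 is 27 (since 38·27 = 1026 ≡ 1).
Multiplying both sides by 27: x ≡ 27·40 = 1080 ≡ 14 (mod 41).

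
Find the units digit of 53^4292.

Powers of 3 mod 10 repeat with period 4: 3, 9, 7, 1.
4292 mod 4 = 0, so the last digit matches 3^4 = 1.

1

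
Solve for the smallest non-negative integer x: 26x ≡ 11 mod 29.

26⁻¹ ≡ 19 (mod 29) because 26·19 = 494 = 17·29 + 1.
So x ≡ 19·11 = 209 ≡ 6 (mod 29).
Check: 26·6 = 156 = 5·29 + 11.

6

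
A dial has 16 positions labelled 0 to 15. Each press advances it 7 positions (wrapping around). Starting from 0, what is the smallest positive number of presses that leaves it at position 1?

16 = 2·7 + 2
7 = 3·2 + 1
2 = 2·1 + 0
Back-substituting gives 7·7 ≡ 1 (mod 16).

7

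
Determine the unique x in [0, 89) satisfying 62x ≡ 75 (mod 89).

17

62⁻¹ ≡ 56 (mod 89) because 62·56 = 3472 = 39·89 + 1.
Multiplying both sides by 56: x ≡ 56·75 = 4200 ≡ 17 (mod 89).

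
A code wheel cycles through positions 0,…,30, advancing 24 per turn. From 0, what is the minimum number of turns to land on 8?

21

24⁻¹ ≡ 22 (mod 31) because 24·22 = 528 = 17·31 + 1.
So x ≡ 22·8 = 176 ≡ 21 (mod 31).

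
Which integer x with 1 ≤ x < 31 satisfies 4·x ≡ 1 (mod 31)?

4·8 = 32 = 1·31 + 1, so 4⁻¹ ≡ 8 (mod 31).

8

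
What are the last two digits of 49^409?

49

By repeated squaring mod 100: 49^1≡49, 49^2≡1, 49^4≡1, 49^8≡1, 49^16≡1, 49^32≡1, 49^64≡1, 49^128≡1, 49^256≡1.
409 = 1 + 8 + 16 + 128 + 256, so 49^409 ≡ 49·1·1·1·1 ≡ 49 (mod 100).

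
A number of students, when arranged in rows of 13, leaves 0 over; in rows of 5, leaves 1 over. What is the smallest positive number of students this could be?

26

x ≡ 1 (mod 5) gives x ∈ {1, 6, 11, 16, 21, 26}.
The first of these with x mod 13 = 0 is 26.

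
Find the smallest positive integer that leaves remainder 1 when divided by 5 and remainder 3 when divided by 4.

11

x ≡ 3 (mod 4) gives x ∈ {3, 7, 11}.
The first of these with x mod 5 = 1 is 11.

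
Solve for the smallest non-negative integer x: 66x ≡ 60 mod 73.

54

The inverse of 66 mod 73 is 52 (since 66·52 = 3432 ≡ 1).
So x ≡ 52·60 = 3120 ≡ 54 (mod 73).
Check: 66·54 = 3564 = 48·73 + 60.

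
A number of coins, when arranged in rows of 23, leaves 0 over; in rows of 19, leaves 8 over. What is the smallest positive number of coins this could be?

46

x ≡ 8 (mod 19) gives x ∈ {8, 27, 46}.
The first of these with x mod 23 = 0 is 46.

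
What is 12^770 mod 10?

4

Last digits of 2^n: 2, 4, 8, 6 (period 4).
770 mod 4 = 2, so the last digit matches 2^2 = 4.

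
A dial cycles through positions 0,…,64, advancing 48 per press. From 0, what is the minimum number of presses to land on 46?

47

48⁻¹ ≡ 42 (mod 65) because 48·42 = 2016 = 31·65 + 1.
Multiplying both sides by 42: x ≡ 42·46 = 1932 ≡ 47 (mod 65).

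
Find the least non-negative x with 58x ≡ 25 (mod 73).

47

The inverse of 58 mod 73 is 34 (since 58·34 = 1972 ≡ 1).
So x ≡ 34·25 = 850 ≡ 47 (mod 73).
Check: 58·47 = 2726 = 37·73 + 25.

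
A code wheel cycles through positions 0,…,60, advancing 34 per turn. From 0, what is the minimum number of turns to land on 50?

23

The inverse of 34 mod 61 is 9 (since 34·9 = 306 ≡ 1).
Multiplying both sides by 9: x ≡ 9·50 = 450 ≡ 23 (mod 61).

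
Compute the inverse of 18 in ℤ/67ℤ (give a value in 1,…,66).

18·41 = 738 = 11·67 + 1, so 18⁻¹ ≡ 41 (mod 67).

41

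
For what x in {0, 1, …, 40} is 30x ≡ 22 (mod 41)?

39

30⁻¹ ≡ 26 (mod 41) because 30·26 = 780 = 19·41 + 1.
So x ≡ 26·22 = 572 ≡ 39 (mod 41).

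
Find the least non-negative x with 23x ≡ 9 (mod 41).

The inverse of 23 mod 41 is 25 (since 23·25 = 575 ≡ 1).
Multiplying both sides by 25: x ≡ 25·9 = 225 ≡ 20 (mod 41).

20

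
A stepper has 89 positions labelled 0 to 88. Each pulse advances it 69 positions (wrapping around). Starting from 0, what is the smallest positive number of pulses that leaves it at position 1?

40

89 = 1·69 + 20
69 = 3·20 + 9
20 = 2·9 + 2
9 = 4·2 + 1
2 = 2·1 + 0
Back-substituting gives 69·40 ≡ 1 (mod 89).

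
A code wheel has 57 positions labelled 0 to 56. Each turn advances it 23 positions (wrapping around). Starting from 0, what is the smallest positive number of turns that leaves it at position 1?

57 = 2·23 + 11
23 = 2·11 + 1
11 = 11·1 + 0
Back-substituting gives 23·5 ≡ 1 (mod 57).

5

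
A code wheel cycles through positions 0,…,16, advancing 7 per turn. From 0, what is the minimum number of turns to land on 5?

7⁻¹ ≡ 5 (mod 17) because 7·5 = 35 = 2·17 + 1.
Multiplying both sides by 5: x ≡ 5·5 = 25 ≡ 8 (mod 17).
Check: 7·8 = 56 = 3·17 + 5.

8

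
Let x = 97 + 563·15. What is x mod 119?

93

563·15 = 8445.
Dividing 8445 by 119 gives quotient 70 and remainder 115.
(97 + 115) mod 119 = 93.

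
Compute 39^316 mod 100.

By repeated squaring mod 100: 39^1≡39, 39^2≡21, 39^4≡41, 39^8≡81, 39^16≡61, 39^32≡21, 39^64≡41, 39^128≡81, 39^256≡61.
Since 316 = 4 + 8 + 16 + 32 + 256 in binary, 39^316 ≡ 41·81·61·21·61 ≡ 61 (mod 100).

61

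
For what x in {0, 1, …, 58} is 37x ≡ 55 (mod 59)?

The inverse of 37 mod 59 is 8 (since 37·8 = 296 ≡ 1).
Multiplying both sides by 8: x ≡ 8·55 = 440 ≡ 27 (mod 59).
Check: 37·27 = 999 = 16·59 + 55.

27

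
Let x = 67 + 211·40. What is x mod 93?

44

211·40 = 8440.
8440 − 90·93 = 70, so 8440 ≡ 70 (mod 93).
(67 + 70) mod 93 = 44.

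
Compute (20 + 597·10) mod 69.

597·10 = 5970.
5970 = 86·69 + 36, so 5970 mod 69 = 36.
(20 + 36) mod 69 = 56.

56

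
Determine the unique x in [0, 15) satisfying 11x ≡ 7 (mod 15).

2

11⁻¹ ≡ 11 (mod 15) because 11·11 = 121 = 8·15 + 1.
Multiplying both sides by 11: x ≡ 11·7 = 77 ≡ 2 (mod 15).
Check: 11·2 = 22 = 1·15 + 7.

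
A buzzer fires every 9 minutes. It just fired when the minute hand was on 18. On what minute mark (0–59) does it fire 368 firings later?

368·9 = 3312.
3312 − 55·60 = 12, so 3312 ≡ 12 (mod 60).
(18 + 12) mod 60 = 30.

30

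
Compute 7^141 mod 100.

Successive squares of 7 mod 100: 7^1≡7, 7^2≡49, 7^4≡1, 7^8≡1, 7^16≡1, 7^32≡1, 7^64≡1, 7^128≡1.
141 = 1 + 4 + 8 + 128, so 7^141 ≡ 7·1·1·1 ≡ 7 (mod 100).

7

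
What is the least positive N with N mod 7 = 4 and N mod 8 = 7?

39

x ≡ 4 (mod 7) gives x ∈ {4, 11, 18, 25, 32, 39}.
The first of these with x mod 8 = 7 is 39.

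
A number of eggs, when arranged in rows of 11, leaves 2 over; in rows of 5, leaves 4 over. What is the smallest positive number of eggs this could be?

x ≡ 4 (mod 5) gives x ∈ {4, 9, 14, 19, 24}.
The first of these with x mod 11 = 2 is 24.

24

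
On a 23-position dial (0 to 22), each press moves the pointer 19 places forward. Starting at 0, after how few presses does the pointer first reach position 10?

19⁻¹ ≡ 17 (mod 23) because 19·17 = 323 = 14·23 + 1.
Multiplying both sides by 17: x ≡ 17·10 = 170 ≡ 9 (mod 23).
Check: 19·9 = 171 = 7·23 + 10.

9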